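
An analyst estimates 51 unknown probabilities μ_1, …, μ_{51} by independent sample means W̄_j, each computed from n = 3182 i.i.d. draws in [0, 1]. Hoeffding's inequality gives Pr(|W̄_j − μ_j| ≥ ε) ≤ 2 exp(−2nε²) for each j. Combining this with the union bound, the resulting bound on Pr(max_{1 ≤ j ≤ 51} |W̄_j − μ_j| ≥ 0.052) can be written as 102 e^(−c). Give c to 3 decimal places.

17.208

Union bound over the 51 events: Pr(max_{1 ≤ j ≤ 51} |W̄_j − μ_j| ≥ 0.052) ≤ 51·2·exp(−2nε²) = 102 exp(−2·3182·0.052²).
So c = 2·3182·0.052² = 17.2083.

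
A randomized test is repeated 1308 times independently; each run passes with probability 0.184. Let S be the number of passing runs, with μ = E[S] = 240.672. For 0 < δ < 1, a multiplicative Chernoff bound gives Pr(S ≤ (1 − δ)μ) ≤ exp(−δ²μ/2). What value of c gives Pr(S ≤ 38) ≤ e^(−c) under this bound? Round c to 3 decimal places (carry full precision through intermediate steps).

Write 38 = (1 − δ)μ, so δ = 1 − 38/240.672 = 0.8421088…
Then the exponent is δ²μ/2 = (μ − 38)²/(2μ) = 85.335934.

85.336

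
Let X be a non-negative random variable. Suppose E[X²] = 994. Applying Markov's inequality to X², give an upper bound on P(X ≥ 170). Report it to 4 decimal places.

0.0344

Since X ≥ 0, the event {X ≥ 170} is the same as {X² ≥ 28900}.
Markov's inequality applied to X² gives P(X² ≥ 28900) ≤ E[X²]/28900 = 994/28900 = 0.0344.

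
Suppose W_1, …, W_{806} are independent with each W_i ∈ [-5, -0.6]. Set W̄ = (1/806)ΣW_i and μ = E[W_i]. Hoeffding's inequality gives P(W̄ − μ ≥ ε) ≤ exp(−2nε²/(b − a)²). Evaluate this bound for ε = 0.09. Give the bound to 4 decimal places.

Exponent: 2nε²/(b − a)² = 2·806·0.09² / 4.4² = 0.67444.
Bound = exp(−0.67444) = 0.50944.

0.5094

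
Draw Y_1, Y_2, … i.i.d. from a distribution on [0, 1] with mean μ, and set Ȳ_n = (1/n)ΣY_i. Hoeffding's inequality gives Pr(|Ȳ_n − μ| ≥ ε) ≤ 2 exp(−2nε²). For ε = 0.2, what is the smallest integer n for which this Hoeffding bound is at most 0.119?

36

Require 2·exp(−2nε²) ≤ 0.119, i.e. 2nε² ≥ ln(2/0.119) = 2.821779.
So n ≥ 2.821779 / (2·0.2²) = 35.272.
The smallest integer n is 36.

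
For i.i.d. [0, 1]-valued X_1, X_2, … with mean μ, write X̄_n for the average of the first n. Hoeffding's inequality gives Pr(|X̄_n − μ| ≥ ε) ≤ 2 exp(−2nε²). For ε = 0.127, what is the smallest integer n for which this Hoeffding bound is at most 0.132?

Require 2·exp(−2nε²) ≤ 0.132, i.e. 2nε² ≥ ln(2/0.132) = 2.718101.
So n ≥ 2.718101 / (2·0.127²) = 84.261.
The smallest integer n is 85.

85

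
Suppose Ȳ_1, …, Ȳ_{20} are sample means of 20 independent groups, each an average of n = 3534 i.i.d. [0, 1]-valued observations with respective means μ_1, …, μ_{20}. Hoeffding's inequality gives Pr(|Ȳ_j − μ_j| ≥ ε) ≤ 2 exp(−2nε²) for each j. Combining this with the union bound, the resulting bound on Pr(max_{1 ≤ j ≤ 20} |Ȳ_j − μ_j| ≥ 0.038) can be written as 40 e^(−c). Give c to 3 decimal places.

Union bound over the 20 events: Pr(max_{1 ≤ j ≤ 20} |Ȳ_j − μ_j| ≥ 0.038) ≤ 20·2·exp(−2nε²) = 40 exp(−2·3534·0.038²).
So c = 2·3534·0.038² = 10.2062.

10.206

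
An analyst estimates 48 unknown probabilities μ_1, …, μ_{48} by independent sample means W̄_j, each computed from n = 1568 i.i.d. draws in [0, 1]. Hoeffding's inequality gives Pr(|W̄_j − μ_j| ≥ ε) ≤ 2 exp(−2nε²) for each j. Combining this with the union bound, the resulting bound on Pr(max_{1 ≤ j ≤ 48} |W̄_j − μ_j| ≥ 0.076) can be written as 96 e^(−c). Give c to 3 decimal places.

18.114

Union bound over the 48 events: Pr(max_{1 ≤ j ≤ 48} |W̄_j − μ_j| ≥ 0.076) ≤ 48·2·exp(−2nε²) = 96 exp(−2·1568·0.076²).
So c = 2·1568·0.076² = 18.1135.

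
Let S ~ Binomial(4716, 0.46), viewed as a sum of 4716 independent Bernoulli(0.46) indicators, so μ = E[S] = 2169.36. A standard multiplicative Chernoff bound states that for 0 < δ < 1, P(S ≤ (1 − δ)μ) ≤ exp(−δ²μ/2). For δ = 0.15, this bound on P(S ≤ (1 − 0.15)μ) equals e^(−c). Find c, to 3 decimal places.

24.405

c = δ²μ/2 = 0.15²·2169.36/2 = 24.4053.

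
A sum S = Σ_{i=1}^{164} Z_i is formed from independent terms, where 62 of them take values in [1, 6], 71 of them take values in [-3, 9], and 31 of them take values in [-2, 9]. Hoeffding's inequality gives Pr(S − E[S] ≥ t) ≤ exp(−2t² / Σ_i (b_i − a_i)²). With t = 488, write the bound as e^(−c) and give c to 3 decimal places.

Σ(b_i − a_i)² = 62·5² + 71·12² + 31·11² = 15525.
c = 2t² / 15525 = 2·488² / 15525 = 30.6788.

30.679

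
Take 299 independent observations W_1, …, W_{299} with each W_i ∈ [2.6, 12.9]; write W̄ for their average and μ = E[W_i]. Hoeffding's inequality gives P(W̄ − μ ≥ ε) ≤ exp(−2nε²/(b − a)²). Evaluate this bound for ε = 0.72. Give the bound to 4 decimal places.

0.0538

Exponent: 2nε²/(b − a)² = 2·299·0.72² / 10.3² = 2.92208.
Bound = exp(−2.92208) = 0.05382.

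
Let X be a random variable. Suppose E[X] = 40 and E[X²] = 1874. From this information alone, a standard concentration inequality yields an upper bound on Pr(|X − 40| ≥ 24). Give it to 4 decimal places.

The first two moments determine the variance, so Chebyshev's inequality is the sharpest standard bound available.
Var(X) = E[X²] − (E[X])² = 1874 − 1600 = 274.
Chebyshev's inequality: Pr(|X − μ| ≥ t) ≤ Var(X)/t² = 274/576 = 0.4757.

0.4757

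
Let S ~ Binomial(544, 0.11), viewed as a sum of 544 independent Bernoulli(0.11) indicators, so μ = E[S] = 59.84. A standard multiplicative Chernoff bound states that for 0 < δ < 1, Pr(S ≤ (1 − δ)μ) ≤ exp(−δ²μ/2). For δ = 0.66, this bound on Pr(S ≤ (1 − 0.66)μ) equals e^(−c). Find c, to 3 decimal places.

13.033

c = δ²μ/2 = 0.66²·59.84/2 = 13.0332.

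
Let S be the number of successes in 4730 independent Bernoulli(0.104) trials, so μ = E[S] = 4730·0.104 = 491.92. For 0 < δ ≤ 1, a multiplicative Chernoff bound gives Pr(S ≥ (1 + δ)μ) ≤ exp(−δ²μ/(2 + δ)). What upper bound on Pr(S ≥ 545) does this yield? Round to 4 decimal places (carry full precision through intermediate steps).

0.0661

Write 545 = (1 + δ)μ, so δ = 545/491.92 − 1 = 0.1079037…
Then the exponent is δ²μ/(2 + δ) = (545 − μ)² / (μ·(2 + δ)) = 2.717169.
Bound = exp(−2.717169) = 0.06606.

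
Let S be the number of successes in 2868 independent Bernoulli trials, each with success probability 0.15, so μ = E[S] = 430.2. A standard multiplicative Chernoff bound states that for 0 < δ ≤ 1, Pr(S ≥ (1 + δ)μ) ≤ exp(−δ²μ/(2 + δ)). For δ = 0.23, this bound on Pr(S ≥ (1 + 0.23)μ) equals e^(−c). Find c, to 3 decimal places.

c = δ²μ/(2 + δ) = 0.23²·430.2/(2 + 0.23) = 10.2052.

10.205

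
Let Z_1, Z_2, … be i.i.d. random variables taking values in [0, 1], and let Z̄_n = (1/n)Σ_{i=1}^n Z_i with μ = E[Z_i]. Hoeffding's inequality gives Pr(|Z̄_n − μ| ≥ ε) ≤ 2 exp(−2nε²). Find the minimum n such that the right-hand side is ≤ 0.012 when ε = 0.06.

Require 2·exp(−2nε²) ≤ 0.012, i.e. 2nε² ≥ ln(2/0.012) = 5.115996.
So n ≥ 5.115996 / (2·0.06²) = 710.555.
The smallest integer n is 711.

711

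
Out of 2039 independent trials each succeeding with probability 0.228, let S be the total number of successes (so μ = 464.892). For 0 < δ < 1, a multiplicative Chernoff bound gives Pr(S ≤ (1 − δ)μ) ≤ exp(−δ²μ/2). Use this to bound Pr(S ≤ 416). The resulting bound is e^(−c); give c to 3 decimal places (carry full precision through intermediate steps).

2.571

Write 416 = (1 − δ)μ, so δ = 1 − 416/464.892 = 0.1051685…
Then the exponent is δ²μ/2 = (μ − 416)²/(2μ) = 2.570949.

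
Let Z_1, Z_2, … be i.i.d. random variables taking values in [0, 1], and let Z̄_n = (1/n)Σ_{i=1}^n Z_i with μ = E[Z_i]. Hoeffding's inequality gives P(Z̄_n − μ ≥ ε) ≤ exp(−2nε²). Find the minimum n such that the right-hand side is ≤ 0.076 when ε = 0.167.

Require exp(−2nε²) ≤ 0.076, i.e. 2nε² ≥ ln(1/0.076) = 2.577022.
So n ≥ 2.577022 / (2·0.167²) = 46.201.
The smallest integer n is 47.

47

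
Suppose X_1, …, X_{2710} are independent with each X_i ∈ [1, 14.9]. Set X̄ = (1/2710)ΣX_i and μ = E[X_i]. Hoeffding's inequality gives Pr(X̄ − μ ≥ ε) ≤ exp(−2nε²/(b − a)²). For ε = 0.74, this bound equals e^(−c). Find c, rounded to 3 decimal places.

15.361

c = 2nε²/(b − a)² = 2·2710·0.74² / 13.9² = 15.3615.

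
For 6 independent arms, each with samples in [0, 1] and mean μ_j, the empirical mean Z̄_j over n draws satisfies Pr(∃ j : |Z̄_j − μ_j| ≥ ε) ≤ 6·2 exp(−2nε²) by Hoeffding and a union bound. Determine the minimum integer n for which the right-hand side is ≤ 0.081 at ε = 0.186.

Need 2·6·exp(−2nε²) ≤ 0.081, i.e. exp(−2nε²) ≤ 0.081/12.
So 2nε² ≥ ln(12/0.081) = 4.998213.
Hence n ≥ 4.998213/(2·0.186²) = 72.237.
The smallest integer n is 73.

73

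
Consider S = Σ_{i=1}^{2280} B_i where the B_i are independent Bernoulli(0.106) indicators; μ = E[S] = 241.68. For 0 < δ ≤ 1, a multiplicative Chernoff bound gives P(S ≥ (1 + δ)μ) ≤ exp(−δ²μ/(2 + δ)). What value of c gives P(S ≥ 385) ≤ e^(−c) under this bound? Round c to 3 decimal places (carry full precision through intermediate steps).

Write 385 = (1 + δ)μ, so δ = 385/241.68 − 1 = 0.5930156…
Then the exponent is δ²μ/(2 + δ) = (385 − μ)² / (μ·(2 + δ)) = 32.776892.

32.777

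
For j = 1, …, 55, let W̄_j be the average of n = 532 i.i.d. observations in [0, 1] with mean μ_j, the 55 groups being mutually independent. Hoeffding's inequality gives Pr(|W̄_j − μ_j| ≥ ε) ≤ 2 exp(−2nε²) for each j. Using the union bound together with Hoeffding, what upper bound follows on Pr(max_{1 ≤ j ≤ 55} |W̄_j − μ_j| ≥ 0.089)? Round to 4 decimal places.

Per-experiment Hoeffding bound: 2·exp(−2·532·0.089²) = 2·exp(−8.42794) = 0.00043734.
Union bound over 55 events: 55·0.00043734 = 0.02405.

0.0241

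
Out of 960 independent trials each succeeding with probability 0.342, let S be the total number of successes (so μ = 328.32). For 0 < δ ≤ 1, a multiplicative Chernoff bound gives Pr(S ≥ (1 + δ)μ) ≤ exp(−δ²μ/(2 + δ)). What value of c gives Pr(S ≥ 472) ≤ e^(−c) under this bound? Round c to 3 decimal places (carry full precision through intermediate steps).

Write 472 = (1 + δ)μ, so δ = 472/328.32 − 1 = 0.4376218…
Then the exponent is δ²μ/(2 + δ) = (472 − μ)² / (μ·(2 + δ)) = 25.794610.

25.795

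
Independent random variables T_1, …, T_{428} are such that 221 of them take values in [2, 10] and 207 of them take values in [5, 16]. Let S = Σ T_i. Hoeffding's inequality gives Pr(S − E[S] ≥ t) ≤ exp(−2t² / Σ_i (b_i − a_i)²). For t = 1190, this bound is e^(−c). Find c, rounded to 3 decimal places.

72.267

Σ(b_i − a_i)² = 221·8² + 207·11² = 39191.
c = 2t² / 39191 = 2·1190² / 39191 = 72.2666.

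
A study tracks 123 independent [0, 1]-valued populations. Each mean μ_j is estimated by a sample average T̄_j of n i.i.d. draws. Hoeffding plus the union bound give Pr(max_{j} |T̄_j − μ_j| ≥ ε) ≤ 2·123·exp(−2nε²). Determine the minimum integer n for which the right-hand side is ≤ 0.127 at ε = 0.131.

Need 2·123·exp(−2nε²) ≤ 0.127, i.e. exp(−2nε²) ≤ 0.127/246.
So 2nε² ≥ ln(246/0.127) = 7.568900.
Hence n ≥ 7.568900/(2·0.131²) = 220.526.
The smallest integer n is 221.

221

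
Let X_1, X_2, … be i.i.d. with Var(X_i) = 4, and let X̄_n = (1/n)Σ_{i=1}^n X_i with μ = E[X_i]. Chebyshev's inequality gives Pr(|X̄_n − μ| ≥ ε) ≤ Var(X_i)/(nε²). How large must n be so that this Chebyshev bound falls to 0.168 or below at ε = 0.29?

284

Require 4/(n·0.29²) ≤ 0.168, i.e. n ≥ 4/(0.168·0.29²) = 283.110.
The smallest integer n is 284.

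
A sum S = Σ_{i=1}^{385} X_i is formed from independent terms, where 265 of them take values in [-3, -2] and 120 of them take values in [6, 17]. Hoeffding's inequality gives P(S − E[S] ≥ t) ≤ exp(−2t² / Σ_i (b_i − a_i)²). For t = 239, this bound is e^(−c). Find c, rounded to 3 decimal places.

7.727

Σ(b_i − a_i)² = 265·1² + 120·11² = 14785.
c = 2t² / 14785 = 2·239² / 14785 = 7.7269.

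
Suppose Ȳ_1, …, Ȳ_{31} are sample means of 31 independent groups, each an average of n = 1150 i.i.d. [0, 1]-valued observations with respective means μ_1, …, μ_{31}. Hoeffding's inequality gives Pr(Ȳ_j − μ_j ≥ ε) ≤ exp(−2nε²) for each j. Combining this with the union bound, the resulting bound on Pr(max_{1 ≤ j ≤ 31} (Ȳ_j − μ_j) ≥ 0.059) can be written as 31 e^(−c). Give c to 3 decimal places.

Union bound over the 31 events: Pr(max_{1 ≤ j ≤ 31} (Ȳ_j − μ_j) ≥ 0.059) ≤ 31·exp(−2nε²) = 31 exp(−2·1150·0.059²).
So c = 2·1150·0.059² = 8.0063.

8.006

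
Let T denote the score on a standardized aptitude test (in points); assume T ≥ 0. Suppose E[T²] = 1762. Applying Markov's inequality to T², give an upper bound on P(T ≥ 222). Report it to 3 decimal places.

Since T ≥ 0, the event {T ≥ 222} is the same as {T² ≥ 49284}.
Markov's inequality applied to T² gives P(T² ≥ 49284) ≤ E[T²]/49284 = 1762/49284 = 0.0358.

0.036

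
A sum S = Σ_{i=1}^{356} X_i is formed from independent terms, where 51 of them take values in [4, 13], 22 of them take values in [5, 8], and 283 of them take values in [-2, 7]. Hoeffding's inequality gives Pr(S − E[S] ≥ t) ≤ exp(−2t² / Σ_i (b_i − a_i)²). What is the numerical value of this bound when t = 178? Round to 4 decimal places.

0.0978

Σ(b_i − a_i)² = 51·9² + 22·3² + 283·9² = 27252.
Exponent = 2·178² / 27252 = 2.32526.
Bound = exp(−2.32526) = 0.09776.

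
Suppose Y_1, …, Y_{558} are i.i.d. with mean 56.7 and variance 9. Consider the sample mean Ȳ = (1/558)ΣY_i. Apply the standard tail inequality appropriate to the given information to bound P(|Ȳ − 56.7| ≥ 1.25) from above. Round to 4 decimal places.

0.0103

With mean and variance of each term known, Chebyshev's inequality bounds the deviation of the sum (or sample mean).
Var(Ȳ) = Var(Y_i)/n = 9/558 = 0.016129.
Chebyshev: P(|Ȳ − 56.7| ≥ 1.25) ≤ Var(Ȳ)/(1.25)² = 9/(558·1.25²) = 0.0103.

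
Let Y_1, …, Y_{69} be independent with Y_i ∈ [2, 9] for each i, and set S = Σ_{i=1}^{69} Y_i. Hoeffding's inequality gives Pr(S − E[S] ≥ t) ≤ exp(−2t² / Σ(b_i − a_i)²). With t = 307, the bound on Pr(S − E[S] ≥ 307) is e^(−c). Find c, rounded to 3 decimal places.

Σ(b_i − a_i)² = 69·(7)² = 3381.
c = 2t²/3381 = 2·307²/3381 = 55.7521.

55.752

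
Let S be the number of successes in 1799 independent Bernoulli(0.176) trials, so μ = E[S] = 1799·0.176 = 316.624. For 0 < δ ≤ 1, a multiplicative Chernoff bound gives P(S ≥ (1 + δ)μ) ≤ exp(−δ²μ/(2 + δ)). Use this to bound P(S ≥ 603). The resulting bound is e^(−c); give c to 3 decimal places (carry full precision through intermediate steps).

89.179

Write 603 = (1 + δ)μ, so δ = 603/316.624 − 1 = 0.9044671…
Then the exponent is δ²μ/(2 + δ) = (603 − μ)² / (μ·(2 + δ)) = 89.179070.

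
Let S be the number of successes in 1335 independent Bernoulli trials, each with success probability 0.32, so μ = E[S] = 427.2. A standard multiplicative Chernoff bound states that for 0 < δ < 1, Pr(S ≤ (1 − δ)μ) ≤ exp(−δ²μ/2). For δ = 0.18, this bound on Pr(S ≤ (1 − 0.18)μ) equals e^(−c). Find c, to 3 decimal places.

6.921

c = δ²μ/2 = 0.18²·427.2/2 = 6.9206.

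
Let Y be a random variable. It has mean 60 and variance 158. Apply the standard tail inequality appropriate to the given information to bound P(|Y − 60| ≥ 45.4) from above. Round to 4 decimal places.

0.0767

Mean and variance are known, so Chebyshev's inequality applies.
Chebyshev: P(|Y − μ| ≥ t) ≤ Var(Y)/t².
Bound = 158 / 2061.16 = 0.0767.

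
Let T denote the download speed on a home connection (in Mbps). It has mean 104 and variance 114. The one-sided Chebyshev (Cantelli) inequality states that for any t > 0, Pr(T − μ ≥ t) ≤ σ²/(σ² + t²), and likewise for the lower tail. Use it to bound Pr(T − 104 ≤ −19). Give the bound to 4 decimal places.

Here σ² = 114 and t = 19, so σ² + t² = 475.
Cantelli's bound: 114/475 = 0.2400.

0.2400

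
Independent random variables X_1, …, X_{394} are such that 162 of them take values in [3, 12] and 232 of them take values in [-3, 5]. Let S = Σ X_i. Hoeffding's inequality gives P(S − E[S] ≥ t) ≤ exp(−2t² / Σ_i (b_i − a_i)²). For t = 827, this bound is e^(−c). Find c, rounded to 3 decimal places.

Σ(b_i − a_i)² = 162·9² + 232·8² = 27970.
c = 2t² / 27970 = 2·827² / 27970 = 48.9045.

48.904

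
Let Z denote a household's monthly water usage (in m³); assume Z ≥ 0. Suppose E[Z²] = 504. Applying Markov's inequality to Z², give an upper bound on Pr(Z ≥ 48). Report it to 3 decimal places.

0.219

Since Z ≥ 0, the event {Z ≥ 48} is the same as {Z² ≥ 2304}.
Markov's inequality applied to Z² gives Pr(Z² ≥ 2304) ≤ E[Z²]/2304 = 504/2304 = 0.2188.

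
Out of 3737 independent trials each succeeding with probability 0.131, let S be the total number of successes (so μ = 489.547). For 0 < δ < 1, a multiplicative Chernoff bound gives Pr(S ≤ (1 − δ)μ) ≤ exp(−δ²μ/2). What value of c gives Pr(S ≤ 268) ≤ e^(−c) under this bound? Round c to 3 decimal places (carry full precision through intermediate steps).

Write 268 = (1 − δ)μ, so δ = 1 − 268/489.547 = 0.4525551…
Then the exponent is δ²μ/2 = (μ − 268)²/(2μ) = 50.131114.

50.131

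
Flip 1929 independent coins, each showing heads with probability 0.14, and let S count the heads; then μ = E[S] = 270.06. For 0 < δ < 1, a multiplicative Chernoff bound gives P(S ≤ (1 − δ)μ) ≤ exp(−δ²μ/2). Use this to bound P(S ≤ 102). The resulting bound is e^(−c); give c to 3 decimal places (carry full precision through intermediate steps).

52.292

Write 102 = (1 − δ)μ, so δ = 1 − 102/270.06 = 0.6223062…
Then the exponent is δ²μ/2 = (μ − 102)²/(2μ) = 52.292386.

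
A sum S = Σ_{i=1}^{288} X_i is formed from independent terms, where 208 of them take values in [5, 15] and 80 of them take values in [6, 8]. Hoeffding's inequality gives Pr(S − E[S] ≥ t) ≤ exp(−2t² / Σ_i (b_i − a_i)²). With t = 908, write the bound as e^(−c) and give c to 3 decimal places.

Σ(b_i − a_i)² = 208·10² + 80·2² = 21120.
c = 2t² / 21120 = 2·908² / 21120 = 78.0742.

78.074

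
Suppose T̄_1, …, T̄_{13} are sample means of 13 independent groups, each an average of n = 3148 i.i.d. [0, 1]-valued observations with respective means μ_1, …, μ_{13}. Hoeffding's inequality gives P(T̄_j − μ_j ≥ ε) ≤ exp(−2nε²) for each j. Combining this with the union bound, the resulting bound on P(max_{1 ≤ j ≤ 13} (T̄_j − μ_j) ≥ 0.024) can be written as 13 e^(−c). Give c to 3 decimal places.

3.626

Union bound over the 13 events: P(max_{1 ≤ j ≤ 13} (T̄_j − μ_j) ≥ 0.024) ≤ 13·exp(−2nε²) = 13 exp(−2·3148·0.024²).
So c = 2·3148·0.024² = 3.6265.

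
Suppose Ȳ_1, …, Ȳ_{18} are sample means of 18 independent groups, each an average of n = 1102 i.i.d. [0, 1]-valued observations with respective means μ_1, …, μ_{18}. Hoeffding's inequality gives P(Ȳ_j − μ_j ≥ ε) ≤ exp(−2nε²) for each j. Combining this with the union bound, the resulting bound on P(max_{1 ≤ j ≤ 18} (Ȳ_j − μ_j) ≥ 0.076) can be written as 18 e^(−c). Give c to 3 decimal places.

Union bound over the 18 events: P(max_{1 ≤ j ≤ 18} (Ȳ_j − μ_j) ≥ 0.076) ≤ 18·exp(−2nε²) = 18 exp(−2·1102·0.076²).
So c = 2·1102·0.076² = 12.7303.

12.730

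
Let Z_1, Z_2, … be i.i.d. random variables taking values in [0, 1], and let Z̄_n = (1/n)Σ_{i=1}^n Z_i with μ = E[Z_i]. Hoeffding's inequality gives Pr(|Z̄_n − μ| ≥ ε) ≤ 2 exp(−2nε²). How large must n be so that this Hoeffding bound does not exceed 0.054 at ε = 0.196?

Require 2·exp(−2nε²) ≤ 0.054, i.e. 2nε² ≥ ln(2/0.054) = 3.611918.
So n ≥ 3.611918 / (2·0.196²) = 47.011.
The smallest integer n is 48.

48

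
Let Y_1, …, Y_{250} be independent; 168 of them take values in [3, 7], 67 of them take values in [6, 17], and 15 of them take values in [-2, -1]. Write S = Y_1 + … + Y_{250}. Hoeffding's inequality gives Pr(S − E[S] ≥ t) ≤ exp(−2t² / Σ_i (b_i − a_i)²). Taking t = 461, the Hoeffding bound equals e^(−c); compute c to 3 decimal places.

39.319

Σ(b_i − a_i)² = 168·4² + 67·11² + 15·1² = 10810.
c = 2t² / 10810 = 2·461² / 10810 = 39.3193.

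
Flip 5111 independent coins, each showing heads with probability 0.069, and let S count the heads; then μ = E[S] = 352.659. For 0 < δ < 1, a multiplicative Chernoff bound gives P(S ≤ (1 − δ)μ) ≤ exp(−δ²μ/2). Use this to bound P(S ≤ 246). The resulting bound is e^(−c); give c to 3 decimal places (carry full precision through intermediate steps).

Write 246 = (1 − δ)μ, so δ = 1 − 246/352.659 = 0.3024423…
Then the exponent is δ²μ/2 = (μ − 246)²/(2μ) = 16.129097.

16.129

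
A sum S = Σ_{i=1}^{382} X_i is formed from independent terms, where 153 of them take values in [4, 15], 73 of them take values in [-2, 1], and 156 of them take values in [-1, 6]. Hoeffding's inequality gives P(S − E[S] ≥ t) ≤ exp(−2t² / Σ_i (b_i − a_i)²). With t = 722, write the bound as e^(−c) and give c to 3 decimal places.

Σ(b_i − a_i)² = 153·11² + 73·3² + 156·7² = 26814.
c = 2t² / 26814 = 2·722² / 26814 = 38.8815.

38.881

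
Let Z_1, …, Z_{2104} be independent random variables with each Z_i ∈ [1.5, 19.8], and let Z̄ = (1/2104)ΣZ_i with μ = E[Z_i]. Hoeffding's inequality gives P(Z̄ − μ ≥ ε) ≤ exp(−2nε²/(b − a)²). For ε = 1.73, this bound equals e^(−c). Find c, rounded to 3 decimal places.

c = 2nε²/(b − a)² = 2·2104·1.73² / 18.3² = 37.6067.

37.607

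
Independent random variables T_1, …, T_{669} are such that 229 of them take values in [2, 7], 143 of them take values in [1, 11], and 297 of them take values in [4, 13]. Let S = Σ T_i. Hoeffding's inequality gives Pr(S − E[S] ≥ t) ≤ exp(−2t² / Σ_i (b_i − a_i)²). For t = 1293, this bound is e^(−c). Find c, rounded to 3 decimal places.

75.852

Σ(b_i − a_i)² = 229·5² + 143·10² + 297·9² = 44082.
c = 2t² / 44082 = 2·1293² / 44082 = 75.8518.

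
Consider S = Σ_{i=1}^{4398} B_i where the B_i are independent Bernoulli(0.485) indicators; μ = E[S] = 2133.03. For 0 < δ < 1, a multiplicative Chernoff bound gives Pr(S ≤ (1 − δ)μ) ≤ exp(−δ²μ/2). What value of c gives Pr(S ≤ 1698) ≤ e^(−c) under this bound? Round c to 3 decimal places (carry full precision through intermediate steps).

44.362

Write 1698 = (1 − δ)μ, so δ = 1 − 1698/2133.03 = 0.2039493…
Then the exponent is δ²μ/2 = (μ − 1698)²/(2μ) = 44.362035.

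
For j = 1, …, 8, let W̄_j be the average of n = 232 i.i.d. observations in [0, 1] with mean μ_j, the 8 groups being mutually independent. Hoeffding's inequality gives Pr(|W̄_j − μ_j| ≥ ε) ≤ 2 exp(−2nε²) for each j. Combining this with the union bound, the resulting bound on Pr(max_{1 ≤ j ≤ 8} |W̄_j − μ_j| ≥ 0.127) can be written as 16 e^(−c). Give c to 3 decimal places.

7.484

Union bound over the 8 events: Pr(max_{1 ≤ j ≤ 8} |W̄_j − μ_j| ≥ 0.127) ≤ 8·2·exp(−2nε²) = 16 exp(−2·232·0.127²).
So c = 2·232·0.127² = 7.4839.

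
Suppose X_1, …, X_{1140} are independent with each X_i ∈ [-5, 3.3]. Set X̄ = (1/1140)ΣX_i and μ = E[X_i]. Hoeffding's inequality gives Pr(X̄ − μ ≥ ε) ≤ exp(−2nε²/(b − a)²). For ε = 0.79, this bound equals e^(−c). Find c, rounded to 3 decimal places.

c = 2nε²/(b − a)² = 2·1140·0.79² / 8.3² = 20.6554.

20.655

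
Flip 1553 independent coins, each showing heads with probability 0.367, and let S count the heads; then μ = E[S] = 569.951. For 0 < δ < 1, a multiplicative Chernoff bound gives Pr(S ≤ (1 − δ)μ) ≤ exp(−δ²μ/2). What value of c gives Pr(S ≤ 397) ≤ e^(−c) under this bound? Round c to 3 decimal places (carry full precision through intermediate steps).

Write 397 = (1 − δ)μ, so δ = 1 − 397/569.951 = 0.3034489…
Then the exponent is δ²μ/2 = (μ − 397)²/(2μ) = 26.240895.

26.241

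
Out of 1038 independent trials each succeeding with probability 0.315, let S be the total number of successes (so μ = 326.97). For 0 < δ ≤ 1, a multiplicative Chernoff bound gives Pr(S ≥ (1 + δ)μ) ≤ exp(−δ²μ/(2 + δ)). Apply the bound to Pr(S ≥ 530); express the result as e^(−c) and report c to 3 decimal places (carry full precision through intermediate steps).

48.101

Write 530 = (1 + δ)μ, so δ = 530/326.97 − 1 = 0.6209438…
Then the exponent is δ²μ/(2 + δ) = (530 − μ)² / (μ·(2 + δ)) = 48.101078.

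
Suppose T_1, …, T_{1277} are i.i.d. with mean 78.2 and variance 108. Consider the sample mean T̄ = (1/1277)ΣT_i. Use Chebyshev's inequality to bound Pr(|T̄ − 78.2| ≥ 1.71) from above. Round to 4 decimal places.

Var(T̄) = Var(T_i)/n = 108/1277 = 0.084573.
Chebyshev: Pr(|T̄ − 78.2| ≥ 1.71) ≤ Var(T̄)/(1.71)² = 108/(1277·1.71²) = 0.0289.

0.0289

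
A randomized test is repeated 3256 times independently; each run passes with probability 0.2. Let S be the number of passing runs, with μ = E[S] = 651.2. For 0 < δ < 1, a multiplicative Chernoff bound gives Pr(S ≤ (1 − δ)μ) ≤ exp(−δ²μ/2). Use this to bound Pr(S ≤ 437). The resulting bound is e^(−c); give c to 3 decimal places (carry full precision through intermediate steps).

Write 437 = (1 − δ)μ, so δ = 1 − 437/651.2 = 0.3289312…
Then the exponent is δ²μ/2 = (μ − 437)²/(2μ) = 35.228532.

35.229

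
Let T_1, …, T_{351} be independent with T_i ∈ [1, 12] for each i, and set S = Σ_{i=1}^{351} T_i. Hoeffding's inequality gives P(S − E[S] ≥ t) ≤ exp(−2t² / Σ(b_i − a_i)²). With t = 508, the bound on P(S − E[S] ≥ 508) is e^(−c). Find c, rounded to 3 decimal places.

Σ(b_i − a_i)² = 351·(11)² = 42471.
c = 2t²/42471 = 2·508²/42471 = 12.1525.

12.152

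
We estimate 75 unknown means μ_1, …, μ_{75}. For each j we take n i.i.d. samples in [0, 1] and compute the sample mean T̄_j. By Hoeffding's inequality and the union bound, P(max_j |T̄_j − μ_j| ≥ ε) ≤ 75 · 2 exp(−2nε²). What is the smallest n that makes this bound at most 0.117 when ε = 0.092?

423

Need 2·75·exp(−2nε²) ≤ 0.117, i.e. exp(−2nε²) ≤ 0.117/150.
So 2nε² ≥ ln(150/0.117) = 7.156217.
Hence n ≥ 7.156217/(2·0.092²) = 422.744.
The smallest integer n is 423.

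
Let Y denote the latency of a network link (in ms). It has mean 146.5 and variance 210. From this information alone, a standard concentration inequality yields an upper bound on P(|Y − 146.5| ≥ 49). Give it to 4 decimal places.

0.0875

Mean and variance are known, so Chebyshev's inequality applies.
Chebyshev: P(|Y − μ| ≥ t) ≤ Var(Y)/t².
Bound = 210 / 2401 = 0.0875.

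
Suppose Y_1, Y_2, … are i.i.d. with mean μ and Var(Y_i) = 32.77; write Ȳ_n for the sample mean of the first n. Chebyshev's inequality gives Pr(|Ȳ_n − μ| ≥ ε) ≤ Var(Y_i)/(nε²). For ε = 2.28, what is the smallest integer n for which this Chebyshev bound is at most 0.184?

Require 32.77/(n·2.28²) ≤ 0.184, i.e. n ≥ 32.77/(0.184·2.28²) = 34.260.
The smallest integer n is 35.

35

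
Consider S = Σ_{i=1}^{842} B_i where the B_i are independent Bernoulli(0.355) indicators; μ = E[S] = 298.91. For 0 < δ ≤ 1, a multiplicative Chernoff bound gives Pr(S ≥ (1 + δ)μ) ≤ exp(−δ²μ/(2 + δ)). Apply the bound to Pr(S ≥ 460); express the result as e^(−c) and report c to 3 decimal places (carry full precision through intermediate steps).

Write 460 = (1 + δ)μ, so δ = 460/298.91 − 1 = 0.5389248…
Then the exponent is δ²μ/(2 + δ) = (460 − μ)² / (μ·(2 + δ)) = 34.193762.

34.194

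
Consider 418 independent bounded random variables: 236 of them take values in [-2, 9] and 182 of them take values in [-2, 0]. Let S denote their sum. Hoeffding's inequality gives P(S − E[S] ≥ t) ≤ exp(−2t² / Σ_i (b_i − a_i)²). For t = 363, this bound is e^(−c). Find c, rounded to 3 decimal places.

8.999

Σ(b_i − a_i)² = 236·11² + 182·2² = 29284.
c = 2t² / 29284 = 2·363² / 29284 = 8.9994.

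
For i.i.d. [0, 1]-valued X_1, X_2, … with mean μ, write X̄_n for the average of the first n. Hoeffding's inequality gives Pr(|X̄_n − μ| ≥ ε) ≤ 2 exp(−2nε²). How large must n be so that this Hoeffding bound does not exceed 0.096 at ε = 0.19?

Require 2·exp(−2nε²) ≤ 0.096, i.e. 2nε² ≥ ln(2/0.096) = 3.036554.
So n ≥ 3.036554 / (2·0.19²) = 42.058.
The smallest integer n is 43.

43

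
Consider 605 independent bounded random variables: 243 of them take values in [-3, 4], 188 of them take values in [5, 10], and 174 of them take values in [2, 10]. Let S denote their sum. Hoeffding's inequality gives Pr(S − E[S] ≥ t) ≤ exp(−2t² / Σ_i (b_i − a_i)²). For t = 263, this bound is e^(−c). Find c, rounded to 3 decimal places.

4.986

Σ(b_i − a_i)² = 243·7² + 188·5² + 174·8² = 27743.
c = 2t² / 27743 = 2·263² / 27743 = 4.9864.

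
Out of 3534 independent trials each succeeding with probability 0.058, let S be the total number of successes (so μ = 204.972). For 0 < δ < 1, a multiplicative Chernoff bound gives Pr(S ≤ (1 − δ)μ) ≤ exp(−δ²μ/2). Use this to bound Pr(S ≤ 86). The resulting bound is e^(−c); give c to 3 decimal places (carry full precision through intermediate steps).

34.527

Write 86 = (1 − δ)μ, so δ = 1 − 86/204.972 = 0.5804305…
Then the exponent is δ²μ/2 = (μ − 86)²/(2μ) = 34.527489.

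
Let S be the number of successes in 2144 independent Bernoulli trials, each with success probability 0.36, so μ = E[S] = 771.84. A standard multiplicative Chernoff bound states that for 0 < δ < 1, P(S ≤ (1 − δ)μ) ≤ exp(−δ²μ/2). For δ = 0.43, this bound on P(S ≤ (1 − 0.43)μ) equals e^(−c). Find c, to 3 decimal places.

c = δ²μ/2 = 0.43²·771.84/2 = 71.3566.

71.357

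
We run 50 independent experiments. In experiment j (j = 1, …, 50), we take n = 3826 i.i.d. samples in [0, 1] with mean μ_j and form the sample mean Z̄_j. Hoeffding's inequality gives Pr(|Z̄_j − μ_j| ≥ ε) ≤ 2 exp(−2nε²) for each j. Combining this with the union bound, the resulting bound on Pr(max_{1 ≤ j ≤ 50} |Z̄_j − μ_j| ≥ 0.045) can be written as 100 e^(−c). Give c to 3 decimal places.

Union bound over the 50 events: Pr(max_{1 ≤ j ≤ 50} |Z̄_j − μ_j| ≥ 0.045) ≤ 50·2·exp(−2nε²) = 100 exp(−2·3826·0.045²).
So c = 2·3826·0.045² = 15.4953.

15.495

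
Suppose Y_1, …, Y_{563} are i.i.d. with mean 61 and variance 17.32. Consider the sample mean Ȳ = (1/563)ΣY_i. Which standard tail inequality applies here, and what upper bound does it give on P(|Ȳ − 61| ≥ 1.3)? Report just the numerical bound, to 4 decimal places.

0.0182

With mean and variance of each term known, Chebyshev's inequality bounds the deviation of the sum (or sample mean).
Var(Ȳ) = Var(Y_i)/n = 17.32/563 = 0.030764.
Chebyshev: P(|Ȳ − 61| ≥ 1.3) ≤ Var(Ȳ)/(1.3)² = 17.32/(563·1.3²) = 0.0182.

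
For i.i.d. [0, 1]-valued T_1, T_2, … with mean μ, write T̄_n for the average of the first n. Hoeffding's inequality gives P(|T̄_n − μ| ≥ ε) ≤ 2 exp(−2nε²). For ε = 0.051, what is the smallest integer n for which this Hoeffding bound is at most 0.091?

595

Require 2·exp(−2nε²) ≤ 0.091, i.e. 2nε² ≥ ln(2/0.091) = 3.090043.
So n ≥ 3.090043 / (2·0.051²) = 594.011.
The smallest integer n is 595.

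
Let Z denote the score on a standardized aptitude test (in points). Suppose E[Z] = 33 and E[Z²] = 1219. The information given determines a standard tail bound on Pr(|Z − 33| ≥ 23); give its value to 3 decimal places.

0.246

The first two moments determine the variance, so Chebyshev's inequality is the sharpest standard bound available.
Var(Z) = E[Z²] − (E[Z])² = 1219 − 1089 = 130.
Chebyshev's inequality: Pr(|Z − μ| ≥ t) ≤ Var(Z)/t² = 130/529 = 0.2457.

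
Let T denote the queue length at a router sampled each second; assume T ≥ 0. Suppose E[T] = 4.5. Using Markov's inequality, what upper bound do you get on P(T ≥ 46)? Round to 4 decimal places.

Markov's inequality: for a non-negative random variable, P(T ≥ a) ≤ E[T]/a.
Here E[T] = 4.5 and a = 46, so the bound is 4.5/46 = 0.0978.

0.0978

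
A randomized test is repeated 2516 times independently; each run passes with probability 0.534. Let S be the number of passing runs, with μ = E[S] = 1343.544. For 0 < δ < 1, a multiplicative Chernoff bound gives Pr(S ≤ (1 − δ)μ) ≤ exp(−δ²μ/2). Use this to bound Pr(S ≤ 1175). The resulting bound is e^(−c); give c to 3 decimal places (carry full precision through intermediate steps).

Write 1175 = (1 − δ)μ, so δ = 1 − 1175/1343.544 = 0.1254473…
Then the exponent is δ²μ/2 = (μ − 1175)²/(2μ) = 10.571697.

10.572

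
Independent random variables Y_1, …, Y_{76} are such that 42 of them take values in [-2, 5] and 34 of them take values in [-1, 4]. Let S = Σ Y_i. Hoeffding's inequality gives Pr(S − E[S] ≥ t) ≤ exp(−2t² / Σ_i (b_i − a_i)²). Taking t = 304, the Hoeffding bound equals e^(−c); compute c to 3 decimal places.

63.560

Σ(b_i − a_i)² = 42·7² + 34·5² = 2908.
c = 2t² / 2908 = 2·304² / 2908 = 63.5598.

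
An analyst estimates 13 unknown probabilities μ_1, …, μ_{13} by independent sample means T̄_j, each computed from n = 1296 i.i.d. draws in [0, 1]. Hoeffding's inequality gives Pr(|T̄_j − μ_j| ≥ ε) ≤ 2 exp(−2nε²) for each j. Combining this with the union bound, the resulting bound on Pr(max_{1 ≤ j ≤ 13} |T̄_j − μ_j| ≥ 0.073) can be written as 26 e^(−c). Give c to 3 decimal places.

13.813

Union bound over the 13 events: Pr(max_{1 ≤ j ≤ 13} |T̄_j − μ_j| ≥ 0.073) ≤ 13·2·exp(−2nε²) = 26 exp(−2·1296·0.073²).
So c = 2·1296·0.073² = 13.8128.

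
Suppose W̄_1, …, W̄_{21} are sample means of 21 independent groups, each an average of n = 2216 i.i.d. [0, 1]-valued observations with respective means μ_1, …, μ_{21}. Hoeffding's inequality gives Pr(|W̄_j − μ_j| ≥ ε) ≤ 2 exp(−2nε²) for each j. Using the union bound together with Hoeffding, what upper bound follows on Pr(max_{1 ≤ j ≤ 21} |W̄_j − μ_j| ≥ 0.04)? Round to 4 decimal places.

0.0350

Per-experiment Hoeffding bound: 2·exp(−2·2216·0.04²) = 2·exp(−7.09120) = 0.0016648.
Union bound over 21 events: 21·0.0016648 = 0.03496.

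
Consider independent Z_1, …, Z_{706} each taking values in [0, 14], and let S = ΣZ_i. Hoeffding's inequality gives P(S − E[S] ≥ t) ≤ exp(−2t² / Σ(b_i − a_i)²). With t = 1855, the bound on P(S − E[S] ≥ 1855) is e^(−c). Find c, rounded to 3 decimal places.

49.734

Σ(b_i − a_i)² = 706·(14)² = 138376.
c = 2t²/138376 = 2·1855²/138376 = 49.7344.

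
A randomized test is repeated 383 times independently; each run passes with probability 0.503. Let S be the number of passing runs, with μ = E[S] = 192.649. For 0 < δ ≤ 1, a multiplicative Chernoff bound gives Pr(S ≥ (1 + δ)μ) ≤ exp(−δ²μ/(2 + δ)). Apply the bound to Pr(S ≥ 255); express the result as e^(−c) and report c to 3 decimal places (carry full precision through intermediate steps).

Write 255 = (1 + δ)μ, so δ = 255/192.649 − 1 = 0.3236508…
Then the exponent is δ²μ/(2 + δ) = (255 − μ)² / (μ·(2 + δ)) = 8.684588.

8.685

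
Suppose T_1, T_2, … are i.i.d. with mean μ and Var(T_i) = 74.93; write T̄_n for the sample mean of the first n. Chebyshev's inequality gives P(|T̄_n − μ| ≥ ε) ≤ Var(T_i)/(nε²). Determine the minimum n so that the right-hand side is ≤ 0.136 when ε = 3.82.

Require 74.93/(n·3.82²) ≤ 0.136, i.e. n ≥ 74.93/(0.136·3.82²) = 37.756.
The smallest integer n is 38.

38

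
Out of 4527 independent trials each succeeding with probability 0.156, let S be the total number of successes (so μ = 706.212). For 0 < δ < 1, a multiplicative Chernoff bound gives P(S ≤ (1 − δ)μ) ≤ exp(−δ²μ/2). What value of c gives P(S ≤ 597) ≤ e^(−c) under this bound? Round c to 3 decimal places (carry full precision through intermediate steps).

Write 597 = (1 − δ)μ, so δ = 1 − 597/706.212 = 0.1546448…
Then the exponent is δ²μ/2 = (μ − 597)²/(2μ) = 8.444533.

8.445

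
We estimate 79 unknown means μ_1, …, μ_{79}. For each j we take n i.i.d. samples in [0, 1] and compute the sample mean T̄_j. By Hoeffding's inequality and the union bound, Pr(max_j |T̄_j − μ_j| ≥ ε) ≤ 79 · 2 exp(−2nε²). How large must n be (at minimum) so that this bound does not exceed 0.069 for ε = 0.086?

524

Need 2·79·exp(−2nε²) ≤ 0.069, i.e. exp(−2nε²) ≤ 0.069/158.
So 2nε² ≥ ln(158/0.069) = 7.736244.
Hence n ≥ 7.736244/(2·0.086²) = 523.002.
The smallest integer n is 524.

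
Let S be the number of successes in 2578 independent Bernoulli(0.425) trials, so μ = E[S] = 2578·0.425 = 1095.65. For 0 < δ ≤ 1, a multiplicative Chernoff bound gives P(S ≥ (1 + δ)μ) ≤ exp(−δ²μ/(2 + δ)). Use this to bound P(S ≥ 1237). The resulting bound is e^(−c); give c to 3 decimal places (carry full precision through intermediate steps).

8.565

Write 1237 = (1 + δ)μ, so δ = 1237/1095.65 − 1 = 0.1290102…
Then the exponent is δ²μ/(2 + δ) = (1237 − μ)² / (μ·(2 + δ)) = 8.565289.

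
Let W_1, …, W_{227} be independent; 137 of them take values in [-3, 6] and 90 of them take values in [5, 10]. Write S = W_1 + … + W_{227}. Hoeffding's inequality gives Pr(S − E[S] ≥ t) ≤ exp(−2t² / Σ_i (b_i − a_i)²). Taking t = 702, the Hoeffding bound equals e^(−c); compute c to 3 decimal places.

Σ(b_i − a_i)² = 137·9² + 90·5² = 13347.
c = 2t² / 13347 = 2·702² / 13347 = 73.8449.

73.845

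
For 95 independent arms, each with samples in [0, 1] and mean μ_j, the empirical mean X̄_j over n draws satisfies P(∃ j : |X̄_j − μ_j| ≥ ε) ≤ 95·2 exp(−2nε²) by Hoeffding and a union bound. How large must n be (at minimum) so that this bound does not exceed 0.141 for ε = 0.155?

Need 2·95·exp(−2nε²) ≤ 0.141, i.e. exp(−2nε²) ≤ 0.141/190.
So 2nε² ≥ ln(190/0.141) = 7.206019.
Hence n ≥ 7.206019/(2·0.155²) = 149.969.
The smallest integer n is 150.

150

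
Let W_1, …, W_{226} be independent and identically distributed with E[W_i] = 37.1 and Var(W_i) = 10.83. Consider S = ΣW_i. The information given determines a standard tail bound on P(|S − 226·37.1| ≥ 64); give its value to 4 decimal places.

With mean and variance of each term known, Chebyshev's inequality bounds the deviation of the sum (or sample mean).
Var(S) = n·Var(W_i) = 226·10.83 = 2447.58.
Chebyshev: P(|S − 226·37.1| ≥ 64) ≤ Var(S)/64² = 2447.58/4096 = 0.5976.

0.5976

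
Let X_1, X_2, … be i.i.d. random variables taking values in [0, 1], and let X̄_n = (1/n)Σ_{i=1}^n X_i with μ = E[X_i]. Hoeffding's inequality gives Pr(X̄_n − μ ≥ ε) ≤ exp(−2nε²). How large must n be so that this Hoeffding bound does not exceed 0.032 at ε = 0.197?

Require exp(−2nε²) ≤ 0.032, i.e. 2nε² ≥ ln(1/0.032) = 3.442019.
So n ≥ 3.442019 / (2·0.197²) = 44.346.
The smallest integer n is 45.

45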